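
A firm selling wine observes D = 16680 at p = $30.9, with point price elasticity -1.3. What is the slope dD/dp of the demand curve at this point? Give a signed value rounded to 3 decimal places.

Ed = (dD/dp)·(p/D) ⇒ dD/dp = Ed·D/p = (-1.3)·16680/30.9 = -701.74757…

-701.748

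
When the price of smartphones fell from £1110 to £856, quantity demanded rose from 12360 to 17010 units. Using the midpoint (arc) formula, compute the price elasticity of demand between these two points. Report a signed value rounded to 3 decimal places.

-1.225

%ΔQ = (17010 − 12360) / [(12360 + 17010)/2] = 4650/14685 = 0.316649…
%ΔP = (856 − 1110) / [(1110 + 856)/2] = -254/983 = -0.258392…
Arc Ed = %ΔQ / %ΔP = (4650/14685) / (-254/983) = -1.22545…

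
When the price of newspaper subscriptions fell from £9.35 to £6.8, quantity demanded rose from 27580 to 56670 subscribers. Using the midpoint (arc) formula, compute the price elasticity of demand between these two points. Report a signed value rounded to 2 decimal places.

-2.19

%ΔQ = (56670 − 27580) / [(27580 + 56670)/2] = 29090/42125 = 0.690563…
%ΔP = (6.8 − 9.35) / [(9.35 + 6.8)/2] = -2.55/8.075 = -0.315789…
Arc Ed = %ΔQ / %ΔP = (29090/42125) / (-2.55/8.075) = -2.1867…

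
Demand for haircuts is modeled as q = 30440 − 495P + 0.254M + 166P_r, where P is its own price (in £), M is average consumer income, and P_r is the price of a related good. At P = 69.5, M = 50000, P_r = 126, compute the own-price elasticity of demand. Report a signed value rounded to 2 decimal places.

At the given values, q = 30440 − 495(69.5) + 0.254(50000) + 166(126) = 29653.5.
∂q/∂P = −495.
E = (-495) × (69.5/29653.5) = -1.1601…

-1.16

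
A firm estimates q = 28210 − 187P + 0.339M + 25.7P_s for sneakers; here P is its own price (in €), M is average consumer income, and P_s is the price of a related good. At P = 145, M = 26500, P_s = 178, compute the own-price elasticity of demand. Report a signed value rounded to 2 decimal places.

-1.85

At the given values, q = 28210 − 187(145) + 0.339(26500) + 25.7(178) = 14653.1.
∂q/∂P = −187.
E = (-187) × (145/14653.1) = -1.8504…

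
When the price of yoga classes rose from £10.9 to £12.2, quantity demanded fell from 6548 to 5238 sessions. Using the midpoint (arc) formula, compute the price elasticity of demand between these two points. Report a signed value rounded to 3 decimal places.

-1.975

%ΔQ = (5238 − 6548) / [(6548 + 5238)/2] = -1310/5893 = -0.222297…
%ΔP = (12.2 − 10.9) / [(10.9 + 12.2)/2] = 1.3/11.55 = 0.112554…
Arc Ed = %ΔQ / %ΔP = (-1310/5893) / (1.3/11.55) = -1.97502…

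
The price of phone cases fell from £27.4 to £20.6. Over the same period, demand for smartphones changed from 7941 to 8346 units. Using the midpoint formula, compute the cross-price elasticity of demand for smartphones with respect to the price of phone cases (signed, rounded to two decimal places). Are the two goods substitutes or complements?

-0.18; complements

%ΔQ_{smartphones} = (8346 − 7941)/avg = 405/8143.5 = 0.049732…
%ΔP_{phone cases} = (20.6 − 27.4)/avg = -6.8/24 = -0.283333…
E_cross = (405/8143.5) / (-6.8/24) = -0.1755…
E_cross < 0 ⇒ the goods are complements.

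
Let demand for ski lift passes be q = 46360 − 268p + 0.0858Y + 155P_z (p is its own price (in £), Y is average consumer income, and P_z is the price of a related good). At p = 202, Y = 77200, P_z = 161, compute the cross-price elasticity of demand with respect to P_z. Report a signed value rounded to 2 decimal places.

1.05

At the given values, q = 46360 − 268(202) + 0.0858(77200) + 155(161) = 23802.76.
∂q/∂P_z = 155.
E = (155) × (161/23802.76) = 1.0484…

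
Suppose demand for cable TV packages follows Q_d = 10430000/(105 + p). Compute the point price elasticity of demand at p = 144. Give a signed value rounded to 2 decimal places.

-0.58

dQ_d/dp = −10430000/(105 + p)² = -168.223. At p = 144, Q_d = 41887.6.
Ed = (dQ_d/dp)·(p/Q_d) = (-168.223) × (144/41887.6) = -0.5783…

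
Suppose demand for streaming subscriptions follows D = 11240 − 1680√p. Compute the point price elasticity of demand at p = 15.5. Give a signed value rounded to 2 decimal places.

-0.71

dD/dp = −1680/(2√p) = -213.36. At p = 15.5, D = 4625.83.
Ed = (dD/dp)·(p/D) = (-213.36) × (15.5/4625.83) = -0.7149…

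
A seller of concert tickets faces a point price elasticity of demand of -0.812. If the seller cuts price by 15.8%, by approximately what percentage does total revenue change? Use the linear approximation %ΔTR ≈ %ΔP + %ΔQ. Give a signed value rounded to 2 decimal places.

%ΔQ ≈ Ed × %ΔP = (-0.812) × (-15.8%) = +12.8296%
%ΔTR ≈ %ΔP + %ΔQ = (-15.8%) + (+12.8296%) = -2.9704%

-2.97%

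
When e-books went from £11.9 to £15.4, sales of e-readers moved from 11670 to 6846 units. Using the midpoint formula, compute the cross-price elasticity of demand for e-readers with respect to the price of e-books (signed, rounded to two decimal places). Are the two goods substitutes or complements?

%ΔQ_{e-readers} = (6846 − 11670)/avg = -4824/9258 = -0.521062…
%ΔP_{e-books} = (15.4 − 11.9)/avg = 3.5/13.65 = 0.256410…
E_cross = (-4824/9258) / (3.5/13.65) = -2.0321…
E_cross < 0 ⇒ the goods are complements.

-2.03; complements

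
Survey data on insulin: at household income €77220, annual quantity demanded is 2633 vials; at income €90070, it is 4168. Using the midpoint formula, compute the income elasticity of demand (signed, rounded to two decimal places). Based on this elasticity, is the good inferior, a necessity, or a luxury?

%ΔQ = (4168 − 2633)/[( 2633 + 4168)/2] = 1535/3400.5 = 0.451404…
%ΔIncome = (90070 − 77220)/[( 77220 + 90070)/2] = 12850/83645 = 0.153625…
E_income = (1535/3400.5) / (12850/83645) = 2.9383…
E_income > 1 ⇒ normal good, luxury.

2.94; luxury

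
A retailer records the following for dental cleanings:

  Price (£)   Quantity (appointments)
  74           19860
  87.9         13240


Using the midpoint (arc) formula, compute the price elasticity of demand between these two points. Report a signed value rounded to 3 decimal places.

%ΔQ = (13240 − 19860) / [(19860 + 13240)/2] = -6620/16550 = -0.4
%ΔP = (87.9 − 74) / [(74 + 87.9)/2] = 13.9/80.95 = 0.171710…
Arc Ed = %ΔQ / %ΔP = (-6620/16550) / (13.9/80.95) = -2.32949…

-2.329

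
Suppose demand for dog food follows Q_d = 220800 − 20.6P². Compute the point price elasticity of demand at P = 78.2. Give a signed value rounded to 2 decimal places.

dQ_d/dP = −2·20.6·P = -3221.84. At P = 78.2, Q_d = 94826.056.
Ed = (dQ_d/dP)·(P/Q_d) = (-3221.84) × (78.2/94826.056) = -2.6569…

-2.66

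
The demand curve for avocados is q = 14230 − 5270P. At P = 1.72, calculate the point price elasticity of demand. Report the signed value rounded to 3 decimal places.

-1.755

dq/dP = −5270. At P = 1.72, q = 14230 − 5270(1.72) = 5165.6.
Ed = (dq/dP)·(P/q) = −5270 × (1.72/5165.6) = -1.75476…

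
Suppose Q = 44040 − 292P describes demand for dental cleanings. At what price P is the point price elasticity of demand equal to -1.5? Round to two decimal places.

90.49

Ed = −292P/(44040 − 292P). Set this equal to -1.5:
292P = 1.5·(44040 − 292P) ⇒ 292P(1 + 1.5) = 1.5·44040
P = 1.5·44040 / (292·2.5) = 90.4931…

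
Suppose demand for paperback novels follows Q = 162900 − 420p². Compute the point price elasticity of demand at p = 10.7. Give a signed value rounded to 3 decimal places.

dQ/dp = −2·420·p = -8988. At p = 10.7, Q = 114814.2.
Ed = (dQ/dp)·(p/Q) = (-8988) × (10.7/114814.2) = -0.83762…

-0.838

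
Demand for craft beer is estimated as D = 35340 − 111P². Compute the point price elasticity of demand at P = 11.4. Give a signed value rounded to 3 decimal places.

-1.379

dD/dP = −2·111·P = -2530.8. At P = 11.4, D = 20914.44.
Ed = (dD/dP)·(P/D) = (-2530.8) × (11.4/20914.44) = -1.37948…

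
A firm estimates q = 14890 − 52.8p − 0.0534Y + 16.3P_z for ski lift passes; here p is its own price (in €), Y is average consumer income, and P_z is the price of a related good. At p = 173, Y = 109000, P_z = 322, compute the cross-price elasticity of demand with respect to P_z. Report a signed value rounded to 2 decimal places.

At the given values, q = 14890 − 52.8(173) − 0.0534(109000) + 16.3(322) = 5183.6.
∂q/∂P_z = 16.3.
E = (16.3) × (322/5183.6) = 1.0125…

1.01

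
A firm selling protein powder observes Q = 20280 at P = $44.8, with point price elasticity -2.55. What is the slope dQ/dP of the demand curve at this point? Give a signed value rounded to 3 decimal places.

Ed = (dQ/dP)·(P/Q) ⇒ dQ/dP = Ed·Q/P = (-2.55)·20280/44.8 = -1154.33035…

-1154.330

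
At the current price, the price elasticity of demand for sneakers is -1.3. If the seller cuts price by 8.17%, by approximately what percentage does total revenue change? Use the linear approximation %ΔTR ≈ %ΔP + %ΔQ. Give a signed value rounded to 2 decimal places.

+2.45%

%ΔQ ≈ Ed × %ΔP = (-1.3) × (-8.17%) = +10.6210%
%ΔTR ≈ %ΔP + %ΔQ = (-8.17%) + (+10.6210%) = +2.4510%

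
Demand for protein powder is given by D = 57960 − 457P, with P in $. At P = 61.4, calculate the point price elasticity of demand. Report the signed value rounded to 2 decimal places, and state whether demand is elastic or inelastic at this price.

dD/dP = −457. At P = 61.4, D = 57960 − 457(61.4) = 29900.2.
Ed = (dD/dP)·(P/D) = −457 × (61.4/29900.2) = -0.9384…
|Ed| = 0.94 < 1, so demand is inelastic.

-0.94; inelastic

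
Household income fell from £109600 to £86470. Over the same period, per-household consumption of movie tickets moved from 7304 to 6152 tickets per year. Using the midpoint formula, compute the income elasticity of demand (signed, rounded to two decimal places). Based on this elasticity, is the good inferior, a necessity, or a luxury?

0.73; necessity

%ΔQ = (6152 − 7304)/[( 7304 + 6152)/2] = -1152/6728 = -0.171224…
%ΔIncome = (86470 − 109600)/[( 109600 + 86470)/2] = -23130/98035 = -0.235936…
E_income = (-1152/6728) / (-23130/98035) = 0.7257…
0 < E_income < 1 ⇒ normal good, necessity.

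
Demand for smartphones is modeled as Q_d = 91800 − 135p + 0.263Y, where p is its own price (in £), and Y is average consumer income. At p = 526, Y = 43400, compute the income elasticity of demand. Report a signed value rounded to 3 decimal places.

At the given values, Q_d = 91800 − 135(526) + 0.263(43400) = 32204.2.
∂Q_d/∂Y = 0.263.
E = (0.263) × (43400/32204.2) = 0.35443…

0.354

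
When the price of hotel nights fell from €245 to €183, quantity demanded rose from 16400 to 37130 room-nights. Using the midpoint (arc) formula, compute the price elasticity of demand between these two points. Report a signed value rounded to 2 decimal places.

%ΔQ = (37130 − 16400) / [(16400 + 37130)/2] = 20730/26765 = 0.774518…
%ΔP = (183 − 245) / [(245 + 183)/2] = -62/214 = -0.289719…
Arc Ed = %ΔQ / %ΔP = (20730/26765) / (-62/214) = -2.6733…

-2.67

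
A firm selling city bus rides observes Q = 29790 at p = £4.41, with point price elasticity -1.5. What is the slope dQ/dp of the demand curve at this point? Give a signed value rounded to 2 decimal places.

-10132.65

Ed = (dQ/dp)·(p/Q) ⇒ dQ/dp = Ed·Q/p = (-1.5)·29790/4.41 = -10132.6530…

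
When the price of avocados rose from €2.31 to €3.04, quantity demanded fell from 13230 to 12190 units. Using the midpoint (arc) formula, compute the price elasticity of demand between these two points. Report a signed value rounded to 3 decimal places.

-0.300

%ΔQ = (12190 − 13230) / [(13230 + 12190)/2] = -1040/12710 = -0.081825…
%ΔP = (3.04 − 2.31) / [(2.31 + 3.04)/2] = 0.73/2.675 = 0.272897…
Arc Ed = %ΔQ / %ΔP = (-1040/12710) / (0.73/2.675) = -0.29983…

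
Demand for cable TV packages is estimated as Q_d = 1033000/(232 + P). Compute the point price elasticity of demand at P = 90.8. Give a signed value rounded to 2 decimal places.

dQ_d/dP = −1033000/(232 + P)² = -9.91364. At P = 90.8, Q_d = 3200.12.
Ed = (dQ_d/dP)·(P/Q_d) = (-9.91364) × (90.8/3200.12) = -0.2812…

-0.28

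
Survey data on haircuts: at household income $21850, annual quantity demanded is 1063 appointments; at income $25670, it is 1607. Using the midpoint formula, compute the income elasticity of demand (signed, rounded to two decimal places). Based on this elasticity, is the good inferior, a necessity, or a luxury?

2.53; luxury

%ΔQ = (1607 − 1063)/[( 1063 + 1607)/2] = 544/1335 = 0.407490…
%ΔIncome = (25670 − 21850)/[( 21850 + 25670)/2] = 3820/23760 = 0.160774…
E_income = (544/1335) / (3820/23760) = 2.5345…
E_income > 1 ⇒ normal good, luxury.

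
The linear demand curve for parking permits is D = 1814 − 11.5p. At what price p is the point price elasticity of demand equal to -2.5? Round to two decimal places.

Ed = −11.5p/(1814 − 11.5p). Set this equal to -2.5:
11.5p = 2.5·(1814 − 11.5p) ⇒ 11.5p(1 + 2.5) = 2.5·1814
p = 2.5·1814 / (11.5·3.5) = 112.6708…

112.67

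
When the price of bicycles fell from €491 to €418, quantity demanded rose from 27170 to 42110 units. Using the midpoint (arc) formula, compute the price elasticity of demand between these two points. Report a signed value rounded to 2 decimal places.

-2.69

%ΔQ = (42110 − 27170) / [(27170 + 42110)/2] = 14940/34640 = 0.431293…
%ΔP = (418 − 491) / [(491 + 418)/2] = -73/454.5 = -0.160616…
Arc Ed = %ΔQ / %ΔP = (14940/34640) / (-73/454.5) = -2.6852…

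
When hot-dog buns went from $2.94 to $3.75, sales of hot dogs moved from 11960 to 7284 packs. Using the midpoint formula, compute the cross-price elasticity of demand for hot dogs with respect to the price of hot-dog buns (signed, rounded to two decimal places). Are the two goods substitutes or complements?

%ΔQ_{hot dogs} = (7284 − 11960)/avg = -4676/9622 = -0.485969…
%ΔP_{hot-dog buns} = (3.75 − 2.94)/avg = 0.81/3.345 = 0.242152…
E_cross = (-4676/9622) / (0.81/3.345) = -2.0068…
E_cross < 0 ⇒ the goods are complements.

-2.01; complements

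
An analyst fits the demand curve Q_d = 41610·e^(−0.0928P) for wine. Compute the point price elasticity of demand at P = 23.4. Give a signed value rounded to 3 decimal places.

dQ_d/dP = −0.0928·Q_d = -440.217. At P = 23.4, Q_d = 4743.71.
Ed = (dQ_d/dP)·(P/Q_d) = (-440.217) × (23.4/4743.71) = -2.17152

-2.172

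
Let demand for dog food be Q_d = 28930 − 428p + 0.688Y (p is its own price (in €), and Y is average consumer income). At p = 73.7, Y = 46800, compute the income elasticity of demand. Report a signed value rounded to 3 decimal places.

At the given values, Q_d = 28930 − 428(73.7) + 0.688(46800) = 29584.8.
∂Q_d/∂Y = 0.688.
E = (0.688) × (46800/29584.8) = 1.08834…

1.088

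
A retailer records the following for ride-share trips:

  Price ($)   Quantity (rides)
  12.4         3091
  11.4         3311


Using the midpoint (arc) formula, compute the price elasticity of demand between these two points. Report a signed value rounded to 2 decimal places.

%ΔQ = (3311 − 3091) / [(3091 + 3311)/2] = 220/3201 = 0.068728…
%ΔP = (11.4 − 12.4) / [(12.4 + 11.4)/2] = -1/11.9 = -0.084033…
Arc Ed = %ΔQ / %ΔP = (220/3201) / (-1/11.9) = -0.8178…

-0.82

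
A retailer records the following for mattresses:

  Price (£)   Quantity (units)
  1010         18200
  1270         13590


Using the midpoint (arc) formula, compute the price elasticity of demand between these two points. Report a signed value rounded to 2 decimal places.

-1.27

%ΔQ = (13590 − 18200) / [(18200 + 13590)/2] = -4610/15895 = -0.290028…
%ΔP = (1270 − 1010) / [(1010 + 1270)/2] = 260/1140 = 0.228070…
Arc Ed = %ΔQ / %ΔP = (-4610/15895) / (260/1140) = -1.2716…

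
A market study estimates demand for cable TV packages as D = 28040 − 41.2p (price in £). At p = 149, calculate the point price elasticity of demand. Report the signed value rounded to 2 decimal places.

-0.28

dD/dp = −41.2. At p = 149, D = 28040 − 41.2(149) = 21901.2.
Ed = (dD/dp)·(p/D) = −41.2 × (149/21901.2) = -0.2802…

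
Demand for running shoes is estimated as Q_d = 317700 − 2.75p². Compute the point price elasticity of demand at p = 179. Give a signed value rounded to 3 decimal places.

-0.768

dQ_d/dp = −2·2.75·p = -984.5. At p = 179, Q_d = 229587.25.
Ed = (dQ_d/dp)·(p/Q_d) = (-984.5) × (179/229587.25) = -0.76757…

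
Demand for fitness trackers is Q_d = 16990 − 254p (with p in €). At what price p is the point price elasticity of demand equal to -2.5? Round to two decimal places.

Ed = −254p/(16990 − 254p). Set this equal to -2.5:
254p = 2.5·(16990 − 254p) ⇒ 254p(1 + 2.5) = 2.5·16990
p = 2.5·16990 / (254·3.5) = 47.7784…

47.78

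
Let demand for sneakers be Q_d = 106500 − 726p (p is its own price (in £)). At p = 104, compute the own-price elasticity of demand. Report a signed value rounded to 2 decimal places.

-2.44

At the given values, Q_d = 106500 − 726(104) = 30996.
∂Q_d/∂p = −726.
E = (-726) × (104/30996) = -2.4359…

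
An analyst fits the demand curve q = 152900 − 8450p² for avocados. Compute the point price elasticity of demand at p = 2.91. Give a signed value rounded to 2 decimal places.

-1.76

dq/dp = −2·8450·p = -49179. At p = 2.91, q = 81344.555.
Ed = (dq/dp)·(p/q) = (-49179) × (2.91/81344.555) = -1.7593…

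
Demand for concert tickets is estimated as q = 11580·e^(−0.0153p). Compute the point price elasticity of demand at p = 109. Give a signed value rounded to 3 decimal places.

-1.668

dq/dp = −0.0153·q = -33.4293. At p = 109, q = 2184.92.
Ed = (dq/dp)·(p/q) = (-33.4293) × (109/2184.92) = -1.6677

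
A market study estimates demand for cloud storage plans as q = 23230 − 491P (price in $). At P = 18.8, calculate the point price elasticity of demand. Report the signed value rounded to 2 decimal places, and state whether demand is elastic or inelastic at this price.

dq/dP = −491. At P = 18.8, q = 23230 − 491(18.8) = 13999.2.
Ed = (dq/dP)·(P/q) = −491 × (18.8/13999.2) = -0.6593…
|Ed| = 0.66 < 1, so demand is inelastic.

-0.66; inelastic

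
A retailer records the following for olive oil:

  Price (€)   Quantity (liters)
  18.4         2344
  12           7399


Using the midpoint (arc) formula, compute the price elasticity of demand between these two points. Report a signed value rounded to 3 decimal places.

%ΔQ = (7399 − 2344) / [(2344 + 7399)/2] = 5055/4871.5 = 1.037668…
%ΔP = (12 − 18.4) / [(18.4 + 12)/2] = -6.4/15.2 = -0.421052…
Arc Ed = %ΔQ / %ΔP = (5055/4871.5) / (-6.4/15.2) = -2.46446…

-2.464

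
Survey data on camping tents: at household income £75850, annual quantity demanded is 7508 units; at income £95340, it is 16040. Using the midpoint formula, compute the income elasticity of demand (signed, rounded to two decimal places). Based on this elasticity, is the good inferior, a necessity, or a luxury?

3.18; luxury

%ΔQ = (16040 − 7508)/[( 7508 + 16040)/2] = 8532/11774 = 0.724647…
%ΔIncome = (95340 − 75850)/[( 75850 + 95340)/2] = 19490/85595 = 0.227700…
E_income = (8532/11774) / (19490/85595) = 3.1824…
E_income > 1 ⇒ normal good, luxury.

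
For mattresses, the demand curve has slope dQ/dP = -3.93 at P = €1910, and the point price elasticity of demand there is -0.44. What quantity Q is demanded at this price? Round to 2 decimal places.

17059.77

Ed = (dQ/dP)·(P/Q) ⇒ Q = (dQ/dP)·P/Ed = (-3.93)·1910/(-0.44) = 17059.7727…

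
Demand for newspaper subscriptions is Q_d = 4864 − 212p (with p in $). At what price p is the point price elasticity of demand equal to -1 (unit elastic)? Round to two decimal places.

Ed = −212p/(4864 − 212p). Set this equal to -1:
212p = 1·(4864 − 212p) ⇒ 212p(1 + 1) = 1·4864
p = 1·4864 / (212·2) = 11.4716…

11.47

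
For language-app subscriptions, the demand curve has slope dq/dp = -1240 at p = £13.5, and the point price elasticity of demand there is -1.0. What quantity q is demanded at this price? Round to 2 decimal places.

16740.00

Ed = (dq/dp)·(p/q) ⇒ q = (dq/dp)·p/Ed = (-1240)·13.5/(-1.0) = 16740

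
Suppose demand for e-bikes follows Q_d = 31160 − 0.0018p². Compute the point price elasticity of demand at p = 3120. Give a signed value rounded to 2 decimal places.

dQ_d/dp = −2·0.0018·p = -11.232. At p = 3120, Q_d = 13638.08.
Ed = (dQ_d/dp)·(p/Q_d) = (-11.232) × (3120/13638.08) = -2.5695…

-2.57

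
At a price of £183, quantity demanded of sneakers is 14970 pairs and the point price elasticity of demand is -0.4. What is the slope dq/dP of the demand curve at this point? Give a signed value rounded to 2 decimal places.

Ed = (dq/dP)·(P/q) ⇒ dq/dP = Ed·q/P = (-0.4)·14970/183 = -32.7213…

-32.72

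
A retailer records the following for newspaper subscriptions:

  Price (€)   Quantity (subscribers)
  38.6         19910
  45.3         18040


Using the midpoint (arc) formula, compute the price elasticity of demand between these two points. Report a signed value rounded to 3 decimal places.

-0.617

%ΔQ = (18040 − 19910) / [(19910 + 18040)/2] = -1870/18975 = -0.098550…
%ΔP = (45.3 − 38.6) / [(38.6 + 45.3)/2] = 6.7/41.95 = 0.159713…
Arc Ed = %ΔQ / %ΔP = (-1870/18975) / (6.7/41.95) = -0.61704…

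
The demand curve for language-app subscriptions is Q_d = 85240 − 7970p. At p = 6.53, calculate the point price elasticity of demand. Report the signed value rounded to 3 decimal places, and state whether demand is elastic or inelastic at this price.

-1.568; elastic

dQ_d/dp = −7970. At p = 6.53, Q_d = 85240 − 7970(6.53) = 33195.9.
Ed = (dQ_d/dp)·(p/Q_d) = −7970 × (6.53/33195.9) = -1.56778…
|Ed| = 1.568 > 1, so demand is elastic.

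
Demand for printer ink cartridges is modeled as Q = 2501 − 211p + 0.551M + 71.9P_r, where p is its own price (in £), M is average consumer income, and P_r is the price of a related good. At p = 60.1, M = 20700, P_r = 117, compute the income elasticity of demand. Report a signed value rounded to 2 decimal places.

At the given values, Q = 2501 − 211(60.1) + 0.551(20700) + 71.9(117) = 9637.9.
∂Q/∂M = 0.551.
E = (0.551) × (20700/9637.9) = 1.1834…

1.18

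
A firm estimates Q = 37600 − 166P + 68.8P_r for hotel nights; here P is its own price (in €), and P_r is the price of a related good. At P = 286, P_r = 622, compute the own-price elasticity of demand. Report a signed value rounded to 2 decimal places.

-1.44

At the given values, Q = 37600 − 166(286) + 68.8(622) = 32917.6.
∂Q/∂P = −166.
E = (-166) × (286/32917.6) = -1.4422…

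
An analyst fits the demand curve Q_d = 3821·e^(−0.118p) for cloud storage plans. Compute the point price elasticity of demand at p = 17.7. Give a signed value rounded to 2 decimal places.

dQ_d/dp = −0.118·Q_d = -55.8459. At p = 17.7, Q_d = 473.271.
Ed = (dQ_d/dp)·(p/Q_d) = (-55.8459) × (17.7/473.271) = -2.0886

-2.09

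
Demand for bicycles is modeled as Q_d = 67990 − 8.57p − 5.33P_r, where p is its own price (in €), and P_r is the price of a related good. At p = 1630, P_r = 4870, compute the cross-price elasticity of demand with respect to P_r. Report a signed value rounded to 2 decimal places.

At the given values, Q_d = 67990 − 8.57(1630) − 5.33(4870) = 28063.8.
∂Q_d/∂P_r = -5.33.
E = (-5.33) × (4870/28063.8) = -0.9249…

-0.92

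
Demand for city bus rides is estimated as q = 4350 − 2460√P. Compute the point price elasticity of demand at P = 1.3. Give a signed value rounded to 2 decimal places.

-0.91

dq/dP = −2460/(2√P) = -1078.78. At P = 1.3, q = 1545.17.
Ed = (dq/dP)·(P/q) = (-1078.78) × (1.3/1545.17) = -0.9076…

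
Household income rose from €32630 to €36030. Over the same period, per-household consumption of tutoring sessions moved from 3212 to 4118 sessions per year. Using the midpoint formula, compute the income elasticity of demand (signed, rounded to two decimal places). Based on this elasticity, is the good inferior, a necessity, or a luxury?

%ΔQ = (4118 − 3212)/[( 3212 + 4118)/2] = 906/3665 = 0.247203…
%ΔIncome = (36030 − 32630)/[( 32630 + 36030)/2] = 3400/34330 = 0.099038…
E_income = (906/3665) / (3400/34330) = 2.4960…
E_income > 1 ⇒ normal good, luxury.

2.50; luxury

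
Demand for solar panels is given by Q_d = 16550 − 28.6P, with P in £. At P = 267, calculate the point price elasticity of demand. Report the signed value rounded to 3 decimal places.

-0.857

dQ_d/dP = −28.6. At P = 267, Q_d = 16550 − 28.6(267) = 8913.8.
Ed = (dQ_d/dP)·(P/Q_d) = −28.6 × (267/8913.8) = -0.85667…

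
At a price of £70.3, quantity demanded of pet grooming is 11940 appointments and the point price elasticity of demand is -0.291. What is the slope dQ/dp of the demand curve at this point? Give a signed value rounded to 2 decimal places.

Ed = (dQ/dp)·(p/Q) ⇒ dQ/dp = Ed·Q/p = (-0.291)·11940/70.3 = -49.4244…

-49.42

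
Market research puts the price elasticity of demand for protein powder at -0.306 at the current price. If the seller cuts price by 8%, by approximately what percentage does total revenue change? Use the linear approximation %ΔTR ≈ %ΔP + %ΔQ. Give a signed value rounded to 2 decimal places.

-5.55%

%ΔQ ≈ Ed × %ΔP = (-0.306) × (-8%) = +2.4480%
%ΔTR ≈ %ΔP + %ΔQ = (-8%) + (+2.4480%) = -5.5520%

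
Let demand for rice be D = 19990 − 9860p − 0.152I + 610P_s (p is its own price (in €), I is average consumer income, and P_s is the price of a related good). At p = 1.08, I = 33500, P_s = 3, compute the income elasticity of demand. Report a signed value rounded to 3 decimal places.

-0.838

At the given values, D = 19990 − 9860(1.08) − 0.152(33500) + 610(3) = 6079.2.
∂D/∂I = -0.152.
E = (-0.152) × (33500/6079.2) = -0.83761…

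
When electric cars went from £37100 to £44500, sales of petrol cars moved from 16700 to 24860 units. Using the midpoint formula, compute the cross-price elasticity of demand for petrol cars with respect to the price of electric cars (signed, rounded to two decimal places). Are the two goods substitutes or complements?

%ΔQ_{petrol cars} = (24860 − 16700)/avg = 8160/20780 = 0.392685…
%ΔP_{electric cars} = (44500 − 37100)/avg = 7400/40800 = 0.181372…
E_cross = (8160/20780) / (7400/40800) = 2.1650…
E_cross > 0 ⇒ the goods are substitutes.

2.17; substitutes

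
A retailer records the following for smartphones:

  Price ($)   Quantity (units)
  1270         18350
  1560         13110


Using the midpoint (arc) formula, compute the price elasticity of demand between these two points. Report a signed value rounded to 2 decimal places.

%ΔQ = (13110 − 18350) / [(18350 + 13110)/2] = -5240/15730 = -0.333121…
%ΔP = (1560 − 1270) / [(1270 + 1560)/2] = 290/1415 = 0.204946…
Arc Ed = %ΔQ / %ΔP = (-5240/15730) / (290/1415) = -1.6254…

-1.63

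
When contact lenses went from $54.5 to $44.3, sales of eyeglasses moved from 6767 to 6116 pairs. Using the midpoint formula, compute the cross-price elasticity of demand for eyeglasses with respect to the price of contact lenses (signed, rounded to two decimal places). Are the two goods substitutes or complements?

0.49; substitutes

%ΔQ_{eyeglasses} = (6116 − 6767)/avg = -651/6441.5 = -0.101063…
%ΔP_{contact lenses} = (44.3 − 54.5)/avg = -10.2/49.4 = -0.206477…
E_cross = (-651/6441.5) / (-10.2/49.4) = 0.4894…
E_cross > 0 ⇒ the goods are substitutes.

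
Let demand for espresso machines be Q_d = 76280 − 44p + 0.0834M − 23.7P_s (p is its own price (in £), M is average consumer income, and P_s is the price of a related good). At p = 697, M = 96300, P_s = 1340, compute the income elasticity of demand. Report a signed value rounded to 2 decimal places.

At the given values, Q_d = 76280 − 44(697) + 0.0834(96300) − 23.7(1340) = 21885.42.
∂Q_d/∂M = 0.0834.
E = (0.0834) × (96300/21885.42) = 0.3669…

0.37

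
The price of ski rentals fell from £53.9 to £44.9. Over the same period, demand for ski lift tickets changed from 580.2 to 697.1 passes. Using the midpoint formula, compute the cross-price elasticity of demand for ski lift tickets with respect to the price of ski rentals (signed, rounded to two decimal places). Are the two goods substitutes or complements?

%ΔQ_{ski lift tickets} = (697.1 − 580.2)/avg = 116.9/638.65 = 0.183042…
%ΔP_{ski rentals} = (44.9 − 53.9)/avg = -9/49.4 = -0.182186…
E_cross = (116.9/638.65) / (-9/49.4) = -1.0046…
E_cross < 0 ⇒ the goods are complements.

-1.00; complements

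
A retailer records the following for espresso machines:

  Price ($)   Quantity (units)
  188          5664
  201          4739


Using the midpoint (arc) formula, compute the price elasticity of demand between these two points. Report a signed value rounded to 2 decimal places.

-2.66

%ΔQ = (4739 − 5664) / [(5664 + 4739)/2] = -925/5201.5 = -0.177833…
%ΔP = (201 − 188) / [(188 + 201)/2] = 13/194.5 = 0.066838…
Arc Ed = %ΔQ / %ΔP = (-925/5201.5) / (13/194.5) = -2.6606…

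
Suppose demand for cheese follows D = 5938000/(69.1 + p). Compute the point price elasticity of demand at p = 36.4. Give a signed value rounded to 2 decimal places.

dD/dp = −5938000/(69.1 + p)² = -533.501. At p = 36.4, D = 56284.4.
Ed = (dD/dp)·(p/D) = (-533.501) × (36.4/56284.4) = -0.3450…

-0.35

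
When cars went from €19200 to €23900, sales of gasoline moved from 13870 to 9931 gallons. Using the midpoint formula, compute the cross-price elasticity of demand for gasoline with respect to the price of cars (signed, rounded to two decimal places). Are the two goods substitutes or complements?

%ΔQ_{gasoline} = (9931 − 13870)/avg = -3939/11900.5 = -0.330994…
%ΔP_{cars} = (23900 − 19200)/avg = 4700/21550 = 0.218097…
E_cross = (-3939/11900.5) / (4700/21550) = -1.5176…
E_cross < 0 ⇒ the goods are complements.

-1.52; complements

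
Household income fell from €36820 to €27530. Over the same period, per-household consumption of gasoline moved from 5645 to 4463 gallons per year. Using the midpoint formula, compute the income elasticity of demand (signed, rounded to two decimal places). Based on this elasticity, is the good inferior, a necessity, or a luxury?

%ΔQ = (4463 − 5645)/[( 5645 + 4463)/2] = -1182/5054 = -0.233874…
%ΔIncome = (27530 − 36820)/[( 36820 + 27530)/2] = -9290/32175 = -0.288733…
E_income = (-1182/5054) / (-9290/32175) = 0.8100…
0 < E_income < 1 ⇒ normal good, necessity.

0.81; necessity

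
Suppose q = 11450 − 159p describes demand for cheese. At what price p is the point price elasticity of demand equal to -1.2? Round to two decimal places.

39.28

Ed = −159p/(11450 − 159p). Set this equal to -1.2:
159p = 1.2·(11450 − 159p) ⇒ 159p(1 + 1.2) = 1.2·11450
p = 1.2·11450 / (159·2.2) = 39.2795…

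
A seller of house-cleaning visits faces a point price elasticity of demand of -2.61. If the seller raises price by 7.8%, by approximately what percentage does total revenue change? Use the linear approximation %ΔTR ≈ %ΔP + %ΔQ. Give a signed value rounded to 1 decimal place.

%ΔQ ≈ Ed × %ΔP = (-2.61) × (+7.8%) = -20.3580%
%ΔTR ≈ %ΔP + %ΔQ = (+7.8%) + (-20.3580%) = -12.5580%

-12.6%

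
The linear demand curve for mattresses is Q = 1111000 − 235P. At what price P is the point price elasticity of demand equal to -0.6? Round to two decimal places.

1772.87

Ed = −235P/(1111000 − 235P). Set this equal to -0.6:
235P = 0.6·(1111000 − 235P) ⇒ 235P(1 + 0.6) = 0.6·1111000
P = 0.6·1111000 / (235·1.6) = 1772.8723…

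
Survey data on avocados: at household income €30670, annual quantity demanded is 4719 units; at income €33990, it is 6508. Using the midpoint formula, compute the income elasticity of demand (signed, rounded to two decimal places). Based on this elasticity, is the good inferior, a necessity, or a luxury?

3.10; luxury

%ΔQ = (6508 − 4719)/[( 4719 + 6508)/2] = 1789/5613.5 = 0.318696…
%ΔIncome = (33990 − 30670)/[( 30670 + 33990)/2] = 3320/32330 = 0.102690…
E_income = (1789/5613.5) / (3320/32330) = 3.1034…
E_income > 1 ⇒ normal good, luxury.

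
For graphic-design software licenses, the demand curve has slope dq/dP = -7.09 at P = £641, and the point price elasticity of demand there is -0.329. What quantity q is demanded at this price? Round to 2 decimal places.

13813.65

Ed = (dq/dP)·(P/q) ⇒ q = (dq/dP)·P/Ed = (-7.09)·641/(-0.329) = 13813.6474…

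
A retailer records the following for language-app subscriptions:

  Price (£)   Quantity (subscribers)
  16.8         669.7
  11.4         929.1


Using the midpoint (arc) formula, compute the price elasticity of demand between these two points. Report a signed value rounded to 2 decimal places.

%ΔQ = (929.1 − 669.7) / [(669.7 + 929.1)/2] = 259.4/799.4 = 0.324493…
%ΔP = (11.4 − 16.8) / [(16.8 + 11.4)/2] = -5.4/14.1 = -0.382978…
Arc Ed = %ΔQ / %ΔP = (259.4/799.4) / (-5.4/14.1) = -0.8472…

-0.85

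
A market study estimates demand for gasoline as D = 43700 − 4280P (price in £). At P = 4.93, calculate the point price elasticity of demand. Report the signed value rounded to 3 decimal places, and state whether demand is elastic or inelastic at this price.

-0.934; inelastic

dD/dP = −4280. At P = 4.93, D = 43700 − 4280(4.93) = 22599.6.
Ed = (dD/dP)·(P/D) = −4280 × (4.93/22599.6) = -0.93366…
|Ed| = 0.934 < 1, so demand is inelastic.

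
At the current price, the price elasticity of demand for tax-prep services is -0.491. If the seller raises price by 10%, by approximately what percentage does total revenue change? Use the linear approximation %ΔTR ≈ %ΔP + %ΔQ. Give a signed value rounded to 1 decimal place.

+5.1%

%ΔQ ≈ Ed × %ΔP = (-0.491) × (+10%) = -4.9100%
%ΔTR ≈ %ΔP + %ΔQ = (+10%) + (-4.9100%) = +5.0900%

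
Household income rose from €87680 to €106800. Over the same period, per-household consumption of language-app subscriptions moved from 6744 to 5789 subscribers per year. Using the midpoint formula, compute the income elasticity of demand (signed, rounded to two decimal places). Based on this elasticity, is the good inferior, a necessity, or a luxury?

-0.78; inferior

%ΔQ = (5789 − 6744)/[( 6744 + 5789)/2] = -955/6266.5 = -0.152397…
%ΔIncome = (106800 − 87680)/[( 87680 + 106800)/2] = 19120/97240 = 0.196626…
E_income = (-955/6266.5) / (19120/97240) = -0.7750…
E_income < 0 ⇒ inferior good.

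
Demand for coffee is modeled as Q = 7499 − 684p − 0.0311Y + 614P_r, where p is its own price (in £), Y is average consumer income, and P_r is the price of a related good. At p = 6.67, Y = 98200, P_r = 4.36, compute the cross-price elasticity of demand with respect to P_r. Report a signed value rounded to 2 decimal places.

At the given values, Q = 7499 − 684(6.67) − 0.0311(98200) + 614(4.36) = 2559.74.
∂Q/∂P_r = 614.
E = (614) × (4.36/2559.74) = 1.0458…

1.05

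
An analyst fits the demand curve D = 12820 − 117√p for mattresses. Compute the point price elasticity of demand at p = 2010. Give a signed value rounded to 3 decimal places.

-0.346

dD/dp = −117/(2√p) = -1.30484. At p = 2010, D = 7574.54.
Ed = (dD/dp)·(p/D) = (-1.30484) × (2010/7574.54) = -0.34625…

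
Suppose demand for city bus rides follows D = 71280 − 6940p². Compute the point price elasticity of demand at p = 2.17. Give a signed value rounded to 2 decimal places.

-1.69

dD/dp = −2·6940·p = -30119.6. At p = 2.17, D = 38600.234.
Ed = (dD/dp)·(p/D) = (-30119.6) × (2.17/38600.234) = -1.6932…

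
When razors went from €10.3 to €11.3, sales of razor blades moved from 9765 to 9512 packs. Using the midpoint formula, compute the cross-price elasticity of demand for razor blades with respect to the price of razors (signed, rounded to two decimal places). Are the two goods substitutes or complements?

-0.28; complements

%ΔQ_{razor blades} = (9512 − 9765)/avg = -253/9638.5 = -0.026248…
%ΔP_{razors} = (11.3 − 10.3)/avg = 1/10.8 = 0.092592…
E_cross = (-253/9638.5) / (1/10.8) = -0.2834…
E_cross < 0 ⇒ the goods are complements.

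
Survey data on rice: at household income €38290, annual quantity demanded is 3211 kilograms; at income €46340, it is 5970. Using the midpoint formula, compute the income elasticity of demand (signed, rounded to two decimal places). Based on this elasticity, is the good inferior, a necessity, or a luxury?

3.16; luxury

%ΔQ = (5970 − 3211)/[( 3211 + 5970)/2] = 2759/4590.5 = 0.601023…
%ΔIncome = (46340 − 38290)/[( 38290 + 46340)/2] = 8050/42315 = 0.190239…
E_income = (2759/4590.5) / (8050/42315) = 3.1592…
E_income > 1 ⇒ normal good, luxury.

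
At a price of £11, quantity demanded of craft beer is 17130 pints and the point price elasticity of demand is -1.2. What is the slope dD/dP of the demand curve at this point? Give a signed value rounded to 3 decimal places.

Ed = (dD/dP)·(P/D) ⇒ dD/dP = Ed·D/P = (-1.2)·17130/11 = -1868.72727…

-1868.727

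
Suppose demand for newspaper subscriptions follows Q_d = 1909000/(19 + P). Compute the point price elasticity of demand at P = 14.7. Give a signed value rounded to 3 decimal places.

dQ_d/dP = −1909000/(19 + P)² = -1680.92. At P = 14.7, Q_d = 56646.9.
Ed = (dQ_d/dP)·(P/Q_d) = (-1680.92) × (14.7/56646.9) = -0.43620…

-0.436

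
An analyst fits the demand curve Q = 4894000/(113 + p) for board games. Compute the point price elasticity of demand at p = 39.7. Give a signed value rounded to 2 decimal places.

-0.26

dQ/dp = −4894000/(113 + p)² = -209.887. At p = 39.7, Q = 32049.8.
Ed = (dQ/dp)·(p/Q) = (-209.887) × (39.7/32049.8) = -0.2599…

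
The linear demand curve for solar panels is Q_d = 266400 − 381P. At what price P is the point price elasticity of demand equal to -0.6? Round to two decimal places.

Ed = −381P/(266400 − 381P). Set this equal to -0.6:
381P = 0.6·(266400 − 381P) ⇒ 381P(1 + 0.6) = 0.6·266400
P = 0.6·266400 / (381·1.6) = 262.2047…

262.20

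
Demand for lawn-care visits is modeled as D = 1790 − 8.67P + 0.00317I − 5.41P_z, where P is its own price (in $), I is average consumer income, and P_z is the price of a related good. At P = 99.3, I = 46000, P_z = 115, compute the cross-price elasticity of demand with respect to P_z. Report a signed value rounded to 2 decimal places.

-1.37

At the given values, D = 1790 − 8.67(99.3) + 0.00317(46000) − 5.41(115) = 452.739.
∂D/∂P_z = -5.41.
E = (-5.41) × (115/452.739) = -1.3741…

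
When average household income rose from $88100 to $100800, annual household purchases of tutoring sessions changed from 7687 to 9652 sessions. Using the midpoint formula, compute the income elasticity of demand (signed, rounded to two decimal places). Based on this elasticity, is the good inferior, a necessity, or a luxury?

%ΔQ = (9652 − 7687)/[( 7687 + 9652)/2] = 1965/8669.5 = 0.226656…
%ΔIncome = (100800 − 88100)/[( 88100 + 100800)/2] = 12700/94450 = 0.134462…
E_income = (1965/8669.5) / (12700/94450) = 1.6856…
E_income > 1 ⇒ normal good, luxury.

1.69; luxury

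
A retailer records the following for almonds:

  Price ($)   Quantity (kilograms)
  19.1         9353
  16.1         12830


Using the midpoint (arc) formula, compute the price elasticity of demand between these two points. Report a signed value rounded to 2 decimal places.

-1.84

%ΔQ = (12830 − 9353) / [(9353 + 12830)/2] = 3477/11091.5 = 0.313483…
%ΔP = (16.1 − 19.1) / [(19.1 + 16.1)/2] = -3/17.6 = -0.170454…
Arc Ed = %ΔQ / %ΔP = (3477/11091.5) / (-3/17.6) = -1.8391…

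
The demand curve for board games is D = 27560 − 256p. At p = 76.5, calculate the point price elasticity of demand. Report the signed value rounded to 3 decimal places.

-2.455

dD/dp = −256. At p = 76.5, D = 27560 − 256(76.5) = 7976.
Ed = (dD/dp)·(p/D) = −256 × (76.5/7976) = -2.45536…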